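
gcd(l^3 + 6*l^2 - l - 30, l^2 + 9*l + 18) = l + 3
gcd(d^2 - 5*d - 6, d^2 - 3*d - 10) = 1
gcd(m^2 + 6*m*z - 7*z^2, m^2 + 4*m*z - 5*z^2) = -m + z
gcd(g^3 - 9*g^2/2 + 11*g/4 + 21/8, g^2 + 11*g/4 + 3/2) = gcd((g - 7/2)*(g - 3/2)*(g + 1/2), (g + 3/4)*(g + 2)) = 1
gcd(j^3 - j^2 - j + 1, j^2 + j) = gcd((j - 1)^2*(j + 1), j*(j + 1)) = j + 1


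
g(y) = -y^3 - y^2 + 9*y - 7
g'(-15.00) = -636.00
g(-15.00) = 3008.00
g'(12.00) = -447.00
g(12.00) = -1771.00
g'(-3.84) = -27.56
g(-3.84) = 0.32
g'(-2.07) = 0.29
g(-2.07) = -21.05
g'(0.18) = 8.54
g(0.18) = -5.42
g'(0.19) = 8.51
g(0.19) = -5.33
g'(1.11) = 3.08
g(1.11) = 0.39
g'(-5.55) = -72.31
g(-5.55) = 83.20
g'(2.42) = -13.41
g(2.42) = -5.25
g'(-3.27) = -16.54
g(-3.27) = -12.16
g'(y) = -3*y^2 - 2*y + 9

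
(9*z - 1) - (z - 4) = 8*z + 3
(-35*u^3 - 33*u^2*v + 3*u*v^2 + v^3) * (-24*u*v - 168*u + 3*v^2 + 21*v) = 840*u^4*v + 5880*u^4 + 687*u^3*v^2 + 4809*u^3*v - 171*u^2*v^3 - 1197*u^2*v^2 - 15*u*v^4 - 105*u*v^3 + 3*v^5 + 21*v^4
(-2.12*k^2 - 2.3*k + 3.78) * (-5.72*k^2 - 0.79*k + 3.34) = 12.1264*k^4 + 14.8308*k^3 - 26.8854*k^2 - 10.6682*k + 12.6252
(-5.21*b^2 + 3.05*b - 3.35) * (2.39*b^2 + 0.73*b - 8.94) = -12.4519*b^4 + 3.4862*b^3 + 40.7974*b^2 - 29.7125*b + 29.949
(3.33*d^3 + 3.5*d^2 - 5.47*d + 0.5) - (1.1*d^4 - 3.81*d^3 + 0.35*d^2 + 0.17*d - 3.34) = -1.1*d^4 + 7.14*d^3 + 3.15*d^2 - 5.64*d + 3.84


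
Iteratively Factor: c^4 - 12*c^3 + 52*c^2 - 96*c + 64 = (c - 2)*(c^3 - 10*c^2 + 32*c - 32) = (c - 2)^2*(c^2 - 8*c + 16) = (c - 4)*(c - 2)^2*(c - 4)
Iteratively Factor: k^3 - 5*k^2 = (k - 5)*(k^2) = k*(k - 5)*(k)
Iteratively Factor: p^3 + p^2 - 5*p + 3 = (p - 1)*(p^2 + 2*p - 3) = (p - 1)*(p + 3)*(p - 1)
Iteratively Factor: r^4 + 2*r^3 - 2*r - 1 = (r + 1)*(r^3 + r^2 - r - 1) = (r + 1)^2*(r^2 - 1) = (r + 1)^3*(r - 1)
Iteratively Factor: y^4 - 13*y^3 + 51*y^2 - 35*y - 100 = (y - 4)*(y^3 - 9*y^2 + 15*y + 25) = (y - 5)*(y - 4)*(y^2 - 4*y - 5) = (y - 5)*(y - 4)*(y + 1)*(y - 5)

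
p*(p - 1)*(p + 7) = p^3 + 6*p^2 - 7*p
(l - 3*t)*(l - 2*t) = l^2 - 5*l*t + 6*t^2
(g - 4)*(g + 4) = g^2 - 16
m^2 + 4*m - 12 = (m - 2)*(m + 6)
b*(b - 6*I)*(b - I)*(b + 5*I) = b^4 - 2*I*b^3 + 29*b^2 - 30*I*b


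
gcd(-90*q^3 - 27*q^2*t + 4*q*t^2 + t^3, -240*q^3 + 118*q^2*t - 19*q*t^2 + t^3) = 5*q - t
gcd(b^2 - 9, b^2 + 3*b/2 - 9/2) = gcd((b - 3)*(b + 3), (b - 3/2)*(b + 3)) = b + 3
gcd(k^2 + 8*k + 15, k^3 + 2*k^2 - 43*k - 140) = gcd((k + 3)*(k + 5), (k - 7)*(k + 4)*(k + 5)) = k + 5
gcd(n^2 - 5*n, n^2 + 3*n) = n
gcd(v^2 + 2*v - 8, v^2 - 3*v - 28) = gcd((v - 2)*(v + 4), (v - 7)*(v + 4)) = v + 4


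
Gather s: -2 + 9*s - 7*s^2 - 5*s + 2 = -7*s^2 + 4*s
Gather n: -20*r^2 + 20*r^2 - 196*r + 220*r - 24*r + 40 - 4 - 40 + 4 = 0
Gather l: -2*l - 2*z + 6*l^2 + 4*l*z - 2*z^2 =6*l^2 + l*(4*z - 2) - 2*z^2 - 2*z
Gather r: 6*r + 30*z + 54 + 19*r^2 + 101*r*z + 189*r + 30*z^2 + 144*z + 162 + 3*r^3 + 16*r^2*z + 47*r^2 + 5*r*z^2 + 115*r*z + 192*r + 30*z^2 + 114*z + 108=3*r^3 + r^2*(16*z + 66) + r*(5*z^2 + 216*z + 387) + 60*z^2 + 288*z + 324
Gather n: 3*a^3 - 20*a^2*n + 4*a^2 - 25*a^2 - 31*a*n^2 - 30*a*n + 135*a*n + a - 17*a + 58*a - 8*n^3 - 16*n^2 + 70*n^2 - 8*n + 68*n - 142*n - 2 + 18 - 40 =3*a^3 - 21*a^2 + 42*a - 8*n^3 + n^2*(54 - 31*a) + n*(-20*a^2 + 105*a - 82) - 24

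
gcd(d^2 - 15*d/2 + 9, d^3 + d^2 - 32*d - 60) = d - 6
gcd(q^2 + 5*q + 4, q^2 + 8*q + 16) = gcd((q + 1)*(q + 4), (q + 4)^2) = q + 4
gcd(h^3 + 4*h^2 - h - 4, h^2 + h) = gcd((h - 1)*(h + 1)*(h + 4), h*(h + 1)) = h + 1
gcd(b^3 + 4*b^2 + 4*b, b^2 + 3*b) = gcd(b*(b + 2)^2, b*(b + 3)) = b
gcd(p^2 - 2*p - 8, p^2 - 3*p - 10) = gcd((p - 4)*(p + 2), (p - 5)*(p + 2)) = p + 2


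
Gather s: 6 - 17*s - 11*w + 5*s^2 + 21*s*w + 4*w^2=5*s^2 + s*(21*w - 17) + 4*w^2 - 11*w + 6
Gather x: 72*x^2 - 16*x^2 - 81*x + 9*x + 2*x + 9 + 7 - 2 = 56*x^2 - 70*x + 14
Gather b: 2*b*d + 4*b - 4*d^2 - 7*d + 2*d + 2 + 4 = b*(2*d + 4) - 4*d^2 - 5*d + 6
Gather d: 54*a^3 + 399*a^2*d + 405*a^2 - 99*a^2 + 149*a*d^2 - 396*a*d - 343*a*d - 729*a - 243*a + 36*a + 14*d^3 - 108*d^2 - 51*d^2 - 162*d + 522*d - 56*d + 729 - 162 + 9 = 54*a^3 + 306*a^2 - 936*a + 14*d^3 + d^2*(149*a - 159) + d*(399*a^2 - 739*a + 304) + 576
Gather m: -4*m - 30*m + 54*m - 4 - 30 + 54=20*m + 20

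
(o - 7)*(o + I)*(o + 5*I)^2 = o^4 - 7*o^3 + 11*I*o^3 - 35*o^2 - 77*I*o^2 + 245*o - 25*I*o + 175*I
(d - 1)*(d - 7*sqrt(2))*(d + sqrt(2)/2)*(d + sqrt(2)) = d^4 - 11*sqrt(2)*d^3/2 - d^3 - 20*d^2 + 11*sqrt(2)*d^2/2 - 7*sqrt(2)*d + 20*d + 7*sqrt(2)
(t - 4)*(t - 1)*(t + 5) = t^3 - 21*t + 20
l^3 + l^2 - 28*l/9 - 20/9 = (l - 5/3)*(l + 2/3)*(l + 2)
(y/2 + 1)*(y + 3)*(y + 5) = y^3/2 + 5*y^2 + 31*y/2 + 15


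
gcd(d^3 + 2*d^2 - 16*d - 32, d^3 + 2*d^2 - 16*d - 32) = d^3 + 2*d^2 - 16*d - 32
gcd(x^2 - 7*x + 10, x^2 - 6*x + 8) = x - 2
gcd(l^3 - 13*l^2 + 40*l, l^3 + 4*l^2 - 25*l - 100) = l - 5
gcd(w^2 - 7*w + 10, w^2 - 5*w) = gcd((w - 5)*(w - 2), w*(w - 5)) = w - 5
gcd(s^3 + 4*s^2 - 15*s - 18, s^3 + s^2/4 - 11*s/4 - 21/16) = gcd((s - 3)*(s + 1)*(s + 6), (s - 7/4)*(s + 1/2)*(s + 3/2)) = 1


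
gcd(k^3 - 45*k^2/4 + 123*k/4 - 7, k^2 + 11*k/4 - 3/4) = k - 1/4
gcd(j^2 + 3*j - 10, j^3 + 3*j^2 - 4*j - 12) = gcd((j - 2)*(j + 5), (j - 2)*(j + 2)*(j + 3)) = j - 2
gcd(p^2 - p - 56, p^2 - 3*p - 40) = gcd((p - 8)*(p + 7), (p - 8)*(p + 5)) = p - 8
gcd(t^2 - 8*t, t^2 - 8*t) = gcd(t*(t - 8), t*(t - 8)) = t^2 - 8*t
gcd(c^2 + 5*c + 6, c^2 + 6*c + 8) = c + 2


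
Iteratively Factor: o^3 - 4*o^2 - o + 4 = (o - 1)*(o^2 - 3*o - 4) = (o - 1)*(o + 1)*(o - 4)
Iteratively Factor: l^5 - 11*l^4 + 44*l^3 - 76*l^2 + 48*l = (l - 3)*(l^4 - 8*l^3 + 20*l^2 - 16*l) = (l - 3)*(l - 2)*(l^3 - 6*l^2 + 8*l) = l*(l - 3)*(l - 2)*(l^2 - 6*l + 8) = l*(l - 4)*(l - 3)*(l - 2)*(l - 2)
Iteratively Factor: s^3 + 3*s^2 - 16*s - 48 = (s + 4)*(s^2 - s - 12) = (s + 3)*(s + 4)*(s - 4)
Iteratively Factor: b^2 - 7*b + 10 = (b - 5)*(b - 2)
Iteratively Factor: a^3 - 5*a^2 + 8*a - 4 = (a - 1)*(a^2 - 4*a + 4) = (a - 2)*(a - 1)*(a - 2)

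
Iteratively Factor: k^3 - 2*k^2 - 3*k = (k + 1)*(k^2 - 3*k) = (k - 3)*(k + 1)*(k)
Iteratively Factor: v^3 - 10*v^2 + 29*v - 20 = (v - 4)*(v^2 - 6*v + 5) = (v - 5)*(v - 4)*(v - 1)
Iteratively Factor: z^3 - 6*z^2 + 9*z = (z - 3)*(z^2 - 3*z) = z*(z - 3)*(z - 3)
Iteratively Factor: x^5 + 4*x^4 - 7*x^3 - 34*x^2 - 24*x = (x + 4)*(x^4 - 7*x^2 - 6*x) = (x + 2)*(x + 4)*(x^3 - 2*x^2 - 3*x) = x*(x + 2)*(x + 4)*(x^2 - 2*x - 3) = x*(x + 1)*(x + 2)*(x + 4)*(x - 3)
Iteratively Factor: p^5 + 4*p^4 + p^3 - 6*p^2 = (p)*(p^4 + 4*p^3 + p^2 - 6*p) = p*(p + 2)*(p^3 + 2*p^2 - 3*p) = p*(p - 1)*(p + 2)*(p^2 + 3*p) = p^2*(p - 1)*(p + 2)*(p + 3)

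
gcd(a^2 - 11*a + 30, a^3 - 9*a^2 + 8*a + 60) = a^2 - 11*a + 30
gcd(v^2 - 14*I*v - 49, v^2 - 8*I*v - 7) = v - 7*I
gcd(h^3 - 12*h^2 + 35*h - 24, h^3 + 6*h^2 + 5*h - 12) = h - 1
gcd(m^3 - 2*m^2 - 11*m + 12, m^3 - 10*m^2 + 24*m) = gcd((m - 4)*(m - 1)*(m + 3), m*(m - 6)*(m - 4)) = m - 4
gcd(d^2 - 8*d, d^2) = d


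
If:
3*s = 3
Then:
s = 1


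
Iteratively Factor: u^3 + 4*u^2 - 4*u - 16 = (u + 4)*(u^2 - 4) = (u - 2)*(u + 4)*(u + 2)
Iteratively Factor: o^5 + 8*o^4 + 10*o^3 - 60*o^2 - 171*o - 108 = (o + 3)*(o^4 + 5*o^3 - 5*o^2 - 45*o - 36) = (o - 3)*(o + 3)*(o^3 + 8*o^2 + 19*o + 12) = (o - 3)*(o + 3)*(o + 4)*(o^2 + 4*o + 3) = (o - 3)*(o + 3)^2*(o + 4)*(o + 1)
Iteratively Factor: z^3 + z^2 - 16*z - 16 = (z + 1)*(z^2 - 16) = (z - 4)*(z + 1)*(z + 4)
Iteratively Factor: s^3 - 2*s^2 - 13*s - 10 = (s - 5)*(s^2 + 3*s + 2) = (s - 5)*(s + 1)*(s + 2)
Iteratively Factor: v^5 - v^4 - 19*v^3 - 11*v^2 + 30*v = (v - 1)*(v^4 - 19*v^2 - 30*v) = v*(v - 1)*(v^3 - 19*v - 30) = v*(v - 1)*(v + 3)*(v^2 - 3*v - 10) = v*(v - 1)*(v + 2)*(v + 3)*(v - 5)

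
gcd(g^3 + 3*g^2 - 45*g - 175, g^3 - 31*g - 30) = g + 5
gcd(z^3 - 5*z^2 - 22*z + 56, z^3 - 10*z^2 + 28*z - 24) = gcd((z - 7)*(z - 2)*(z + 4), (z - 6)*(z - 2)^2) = z - 2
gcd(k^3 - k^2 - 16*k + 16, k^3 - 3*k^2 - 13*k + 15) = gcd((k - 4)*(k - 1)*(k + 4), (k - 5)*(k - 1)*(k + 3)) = k - 1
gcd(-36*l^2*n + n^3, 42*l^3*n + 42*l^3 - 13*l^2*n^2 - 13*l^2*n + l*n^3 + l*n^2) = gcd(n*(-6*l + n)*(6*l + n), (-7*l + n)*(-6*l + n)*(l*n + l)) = 6*l - n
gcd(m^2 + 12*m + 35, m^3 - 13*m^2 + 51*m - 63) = 1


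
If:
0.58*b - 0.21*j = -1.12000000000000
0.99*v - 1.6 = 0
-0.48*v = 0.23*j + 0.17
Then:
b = -3.42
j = -4.11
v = 1.62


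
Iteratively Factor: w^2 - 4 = (w + 2)*(w - 2)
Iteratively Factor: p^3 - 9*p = (p + 3)*(p^2 - 3*p) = p*(p + 3)*(p - 3)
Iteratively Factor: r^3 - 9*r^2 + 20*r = (r - 4)*(r^2 - 5*r) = r*(r - 4)*(r - 5)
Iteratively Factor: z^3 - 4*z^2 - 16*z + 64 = (z - 4)*(z^2 - 16) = (z - 4)*(z + 4)*(z - 4)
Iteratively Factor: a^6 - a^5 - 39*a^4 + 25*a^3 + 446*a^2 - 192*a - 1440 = (a - 3)*(a^5 + 2*a^4 - 33*a^3 - 74*a^2 + 224*a + 480) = (a - 3)^2*(a^4 + 5*a^3 - 18*a^2 - 128*a - 160) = (a - 3)^2*(a + 4)*(a^3 + a^2 - 22*a - 40) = (a - 3)^2*(a + 4)^2*(a^2 - 3*a - 10) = (a - 3)^2*(a + 2)*(a + 4)^2*(a - 5)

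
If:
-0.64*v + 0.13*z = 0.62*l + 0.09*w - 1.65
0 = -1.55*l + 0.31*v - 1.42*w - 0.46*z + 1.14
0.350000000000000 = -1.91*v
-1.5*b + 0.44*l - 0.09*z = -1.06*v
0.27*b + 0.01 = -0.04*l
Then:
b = 0.29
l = -2.24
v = -0.18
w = 9.04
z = -18.01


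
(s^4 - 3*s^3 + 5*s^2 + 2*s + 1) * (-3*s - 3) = -3*s^5 + 6*s^4 - 6*s^3 - 21*s^2 - 9*s - 3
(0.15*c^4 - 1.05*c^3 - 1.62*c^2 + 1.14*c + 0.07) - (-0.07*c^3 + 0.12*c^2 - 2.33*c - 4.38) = 0.15*c^4 - 0.98*c^3 - 1.74*c^2 + 3.47*c + 4.45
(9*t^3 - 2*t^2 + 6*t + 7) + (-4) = 9*t^3 - 2*t^2 + 6*t + 3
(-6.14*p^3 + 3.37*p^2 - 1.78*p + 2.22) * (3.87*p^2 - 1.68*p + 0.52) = -23.7618*p^5 + 23.3571*p^4 - 15.743*p^3 + 13.3342*p^2 - 4.6552*p + 1.1544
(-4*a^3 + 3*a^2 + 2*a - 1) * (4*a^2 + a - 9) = -16*a^5 + 8*a^4 + 47*a^3 - 29*a^2 - 19*a + 9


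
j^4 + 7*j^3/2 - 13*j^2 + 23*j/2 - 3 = (j - 1)^2*(j - 1/2)*(j + 6)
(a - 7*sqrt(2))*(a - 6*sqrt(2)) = a^2 - 13*sqrt(2)*a + 84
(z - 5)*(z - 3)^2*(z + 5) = z^4 - 6*z^3 - 16*z^2 + 150*z - 225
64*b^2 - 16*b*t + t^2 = (-8*b + t)^2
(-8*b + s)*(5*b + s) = -40*b^2 - 3*b*s + s^2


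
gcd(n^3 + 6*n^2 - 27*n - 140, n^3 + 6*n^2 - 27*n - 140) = n^3 + 6*n^2 - 27*n - 140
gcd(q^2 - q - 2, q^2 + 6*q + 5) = q + 1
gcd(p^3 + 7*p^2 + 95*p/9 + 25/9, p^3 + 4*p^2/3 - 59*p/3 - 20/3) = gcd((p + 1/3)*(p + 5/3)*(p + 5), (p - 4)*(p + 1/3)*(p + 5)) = p^2 + 16*p/3 + 5/3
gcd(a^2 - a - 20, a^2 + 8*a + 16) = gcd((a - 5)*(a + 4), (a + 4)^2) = a + 4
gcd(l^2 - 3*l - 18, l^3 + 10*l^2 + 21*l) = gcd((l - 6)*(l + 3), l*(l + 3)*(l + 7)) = l + 3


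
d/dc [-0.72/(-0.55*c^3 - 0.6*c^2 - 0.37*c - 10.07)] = (-1.188*c^2 - 0.864*c - 0.2664)/(0.55*c^3 + 0.6*c^2 + 0.37*c + 10.07)^2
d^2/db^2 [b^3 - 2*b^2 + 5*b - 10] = 6*b - 4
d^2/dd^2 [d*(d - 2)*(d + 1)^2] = 12*d^2 - 6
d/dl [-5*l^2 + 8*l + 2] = 8 - 10*l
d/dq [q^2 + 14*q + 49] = 2*q + 14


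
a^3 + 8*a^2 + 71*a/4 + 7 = (a + 1/2)*(a + 7/2)*(a + 4)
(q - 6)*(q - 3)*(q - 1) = q^3 - 10*q^2 + 27*q - 18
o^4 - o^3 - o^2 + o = o*(o - 1)^2*(o + 1)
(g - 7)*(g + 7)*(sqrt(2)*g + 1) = sqrt(2)*g^3 + g^2 - 49*sqrt(2)*g - 49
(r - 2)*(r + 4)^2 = r^3 + 6*r^2 - 32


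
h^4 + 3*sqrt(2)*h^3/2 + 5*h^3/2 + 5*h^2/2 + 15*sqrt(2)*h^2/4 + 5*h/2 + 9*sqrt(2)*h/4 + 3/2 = (h + 3/2)*(h + sqrt(2))*(sqrt(2)*h/2 + 1/2)*(sqrt(2)*h + sqrt(2))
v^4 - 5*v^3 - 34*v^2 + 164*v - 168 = (v - 7)*(v - 2)^2*(v + 6)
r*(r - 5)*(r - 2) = r^3 - 7*r^2 + 10*r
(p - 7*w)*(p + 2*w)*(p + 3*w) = p^3 - 2*p^2*w - 29*p*w^2 - 42*w^3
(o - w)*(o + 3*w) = o^2 + 2*o*w - 3*w^2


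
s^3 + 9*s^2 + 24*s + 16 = (s + 1)*(s + 4)^2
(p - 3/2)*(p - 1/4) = p^2 - 7*p/4 + 3/8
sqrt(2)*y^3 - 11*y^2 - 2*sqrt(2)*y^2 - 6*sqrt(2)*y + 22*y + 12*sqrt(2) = (y - 2)*(y - 6*sqrt(2))*(sqrt(2)*y + 1)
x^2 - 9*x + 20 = (x - 5)*(x - 4)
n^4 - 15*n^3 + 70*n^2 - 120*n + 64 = (n - 8)*(n - 4)*(n - 2)*(n - 1)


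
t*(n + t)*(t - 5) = n*t^2 - 5*n*t + t^3 - 5*t^2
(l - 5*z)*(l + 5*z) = l^2 - 25*z^2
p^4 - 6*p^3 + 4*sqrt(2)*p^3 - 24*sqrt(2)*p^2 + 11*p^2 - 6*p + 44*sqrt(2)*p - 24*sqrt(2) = (p - 3)*(p - 2)*(p - 1)*(p + 4*sqrt(2))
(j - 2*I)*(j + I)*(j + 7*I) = j^3 + 6*I*j^2 + 9*j + 14*I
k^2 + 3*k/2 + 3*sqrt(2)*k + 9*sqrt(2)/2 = (k + 3/2)*(k + 3*sqrt(2))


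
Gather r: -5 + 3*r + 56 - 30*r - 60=-27*r - 9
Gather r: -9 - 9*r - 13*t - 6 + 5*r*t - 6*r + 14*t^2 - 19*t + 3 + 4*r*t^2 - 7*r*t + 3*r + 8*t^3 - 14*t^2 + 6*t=r*(4*t^2 - 2*t - 12) + 8*t^3 - 26*t - 12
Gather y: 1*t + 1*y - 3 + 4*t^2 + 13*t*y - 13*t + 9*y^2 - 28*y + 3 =4*t^2 - 12*t + 9*y^2 + y*(13*t - 27)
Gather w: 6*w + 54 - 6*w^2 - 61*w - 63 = -6*w^2 - 55*w - 9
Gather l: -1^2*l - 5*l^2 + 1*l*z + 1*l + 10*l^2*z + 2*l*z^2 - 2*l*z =l^2*(10*z - 5) + l*(2*z^2 - z)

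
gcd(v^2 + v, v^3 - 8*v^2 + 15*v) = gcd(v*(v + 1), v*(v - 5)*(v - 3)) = v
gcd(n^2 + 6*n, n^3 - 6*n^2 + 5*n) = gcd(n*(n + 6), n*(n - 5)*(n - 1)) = n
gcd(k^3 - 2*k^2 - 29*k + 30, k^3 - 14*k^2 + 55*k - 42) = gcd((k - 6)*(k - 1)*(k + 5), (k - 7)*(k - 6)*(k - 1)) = k^2 - 7*k + 6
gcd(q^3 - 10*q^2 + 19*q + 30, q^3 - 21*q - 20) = q^2 - 4*q - 5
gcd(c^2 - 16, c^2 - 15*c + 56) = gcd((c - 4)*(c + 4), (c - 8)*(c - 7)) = 1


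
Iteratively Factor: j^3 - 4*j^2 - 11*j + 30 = (j - 2)*(j^2 - 2*j - 15) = (j - 2)*(j + 3)*(j - 5)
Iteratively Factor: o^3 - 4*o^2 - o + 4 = (o + 1)*(o^2 - 5*o + 4) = (o - 1)*(o + 1)*(o - 4)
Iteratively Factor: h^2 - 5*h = (h - 5)*(h)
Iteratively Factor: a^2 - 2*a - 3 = (a - 3)*(a + 1)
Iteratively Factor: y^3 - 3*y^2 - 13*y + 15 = (y - 1)*(y^2 - 2*y - 15) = (y - 1)*(y + 3)*(y - 5)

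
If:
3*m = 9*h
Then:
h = m/3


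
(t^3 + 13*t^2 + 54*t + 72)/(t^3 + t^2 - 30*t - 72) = (t + 6)/(t - 6)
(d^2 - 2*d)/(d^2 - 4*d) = (d - 2)/(d - 4)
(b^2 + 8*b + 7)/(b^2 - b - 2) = (b + 7)/(b - 2)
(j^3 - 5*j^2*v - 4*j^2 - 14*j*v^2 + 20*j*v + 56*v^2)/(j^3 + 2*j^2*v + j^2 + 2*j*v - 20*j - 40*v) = (j - 7*v)/(j + 5)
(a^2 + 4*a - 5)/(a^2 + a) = (a^2 + 4*a - 5)/(a*(a + 1))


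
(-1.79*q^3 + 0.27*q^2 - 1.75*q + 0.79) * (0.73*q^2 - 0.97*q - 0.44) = -1.3067*q^5 + 1.9334*q^4 - 0.7518*q^3 + 2.1554*q^2 + 0.00370000000000004*q - 0.3476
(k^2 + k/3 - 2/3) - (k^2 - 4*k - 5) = 13*k/3 + 13/3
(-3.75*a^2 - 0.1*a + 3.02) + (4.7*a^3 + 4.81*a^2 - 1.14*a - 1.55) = 4.7*a^3 + 1.06*a^2 - 1.24*a + 1.47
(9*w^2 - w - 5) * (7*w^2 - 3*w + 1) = 63*w^4 - 34*w^3 - 23*w^2 + 14*w - 5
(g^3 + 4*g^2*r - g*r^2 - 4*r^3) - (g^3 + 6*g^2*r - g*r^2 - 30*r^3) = -2*g^2*r + 26*r^3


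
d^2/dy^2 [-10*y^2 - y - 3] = -20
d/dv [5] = 0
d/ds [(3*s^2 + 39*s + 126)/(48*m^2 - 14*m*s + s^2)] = 3*(2*(7*m - s)*(s^2 + 13*s + 42) + (2*s + 13)*(48*m^2 - 14*m*s + s^2))/(48*m^2 - 14*m*s + s^2)^2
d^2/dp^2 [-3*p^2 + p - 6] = -6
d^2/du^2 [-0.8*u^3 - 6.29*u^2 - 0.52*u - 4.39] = -4.8*u - 12.58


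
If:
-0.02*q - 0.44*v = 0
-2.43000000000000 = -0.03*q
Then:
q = 81.00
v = -3.68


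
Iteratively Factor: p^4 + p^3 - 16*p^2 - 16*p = (p + 4)*(p^3 - 3*p^2 - 4*p) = (p - 4)*(p + 4)*(p^2 + p) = p*(p - 4)*(p + 4)*(p + 1)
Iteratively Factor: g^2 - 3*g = (g - 3)*(g)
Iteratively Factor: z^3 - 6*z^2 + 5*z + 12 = (z - 3)*(z^2 - 3*z - 4) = (z - 3)*(z + 1)*(z - 4)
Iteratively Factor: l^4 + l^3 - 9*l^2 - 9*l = (l)*(l^3 + l^2 - 9*l - 9) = l*(l + 1)*(l^2 - 9) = l*(l + 1)*(l + 3)*(l - 3)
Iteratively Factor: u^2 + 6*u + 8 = (u + 2)*(u + 4)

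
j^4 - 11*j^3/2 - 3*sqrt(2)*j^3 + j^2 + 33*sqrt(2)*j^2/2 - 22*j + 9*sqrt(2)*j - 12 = (j - 6)*(j + 1/2)*(j - 2*sqrt(2))*(j - sqrt(2))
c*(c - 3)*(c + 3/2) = c^3 - 3*c^2/2 - 9*c/2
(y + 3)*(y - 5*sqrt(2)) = y^2 - 5*sqrt(2)*y + 3*y - 15*sqrt(2)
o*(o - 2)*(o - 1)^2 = o^4 - 4*o^3 + 5*o^2 - 2*o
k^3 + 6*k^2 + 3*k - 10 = (k - 1)*(k + 2)*(k + 5)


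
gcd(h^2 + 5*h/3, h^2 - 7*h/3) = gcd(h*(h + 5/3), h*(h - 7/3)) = h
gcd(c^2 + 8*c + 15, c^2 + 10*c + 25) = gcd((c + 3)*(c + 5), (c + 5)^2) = c + 5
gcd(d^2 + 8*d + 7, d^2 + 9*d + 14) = d + 7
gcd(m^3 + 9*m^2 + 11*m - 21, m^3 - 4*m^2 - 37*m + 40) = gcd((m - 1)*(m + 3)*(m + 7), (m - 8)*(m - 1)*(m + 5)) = m - 1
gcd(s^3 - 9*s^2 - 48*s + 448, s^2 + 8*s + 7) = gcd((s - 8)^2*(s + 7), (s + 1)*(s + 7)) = s + 7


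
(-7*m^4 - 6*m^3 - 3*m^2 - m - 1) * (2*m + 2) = -14*m^5 - 26*m^4 - 18*m^3 - 8*m^2 - 4*m - 2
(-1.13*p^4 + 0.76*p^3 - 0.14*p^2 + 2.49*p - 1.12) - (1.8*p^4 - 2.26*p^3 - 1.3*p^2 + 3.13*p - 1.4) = -2.93*p^4 + 3.02*p^3 + 1.16*p^2 - 0.64*p + 0.28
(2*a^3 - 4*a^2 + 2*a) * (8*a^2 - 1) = 16*a^5 - 32*a^4 + 14*a^3 + 4*a^2 - 2*a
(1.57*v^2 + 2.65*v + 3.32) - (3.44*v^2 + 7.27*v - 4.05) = -1.87*v^2 - 4.62*v + 7.37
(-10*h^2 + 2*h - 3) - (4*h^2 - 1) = -14*h^2 + 2*h - 2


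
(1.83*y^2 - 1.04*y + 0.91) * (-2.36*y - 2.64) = -4.3188*y^3 - 2.3768*y^2 + 0.598*y - 2.4024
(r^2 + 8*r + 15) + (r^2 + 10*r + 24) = 2*r^2 + 18*r + 39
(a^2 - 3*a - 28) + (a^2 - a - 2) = 2*a^2 - 4*a - 30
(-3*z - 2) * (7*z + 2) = -21*z^2 - 20*z - 4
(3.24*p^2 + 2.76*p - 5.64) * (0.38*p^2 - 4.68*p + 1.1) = 1.2312*p^4 - 14.1144*p^3 - 11.496*p^2 + 29.4312*p - 6.204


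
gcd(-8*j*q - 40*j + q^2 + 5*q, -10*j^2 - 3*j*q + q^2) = 1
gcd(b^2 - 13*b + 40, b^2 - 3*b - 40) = b - 8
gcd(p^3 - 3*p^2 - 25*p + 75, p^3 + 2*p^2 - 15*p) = p^2 + 2*p - 15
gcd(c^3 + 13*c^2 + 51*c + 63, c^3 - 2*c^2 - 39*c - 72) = c^2 + 6*c + 9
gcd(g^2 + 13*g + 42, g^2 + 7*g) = g + 7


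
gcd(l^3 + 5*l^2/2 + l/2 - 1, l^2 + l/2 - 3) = l + 2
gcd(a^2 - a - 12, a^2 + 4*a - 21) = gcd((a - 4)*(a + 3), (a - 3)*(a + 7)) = 1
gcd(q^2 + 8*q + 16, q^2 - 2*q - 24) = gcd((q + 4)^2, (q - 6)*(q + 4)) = q + 4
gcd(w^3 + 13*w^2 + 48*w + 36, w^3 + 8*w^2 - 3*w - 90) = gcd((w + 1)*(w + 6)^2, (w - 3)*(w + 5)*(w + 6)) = w + 6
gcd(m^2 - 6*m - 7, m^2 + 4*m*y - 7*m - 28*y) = m - 7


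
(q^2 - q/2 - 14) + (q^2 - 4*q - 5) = 2*q^2 - 9*q/2 - 19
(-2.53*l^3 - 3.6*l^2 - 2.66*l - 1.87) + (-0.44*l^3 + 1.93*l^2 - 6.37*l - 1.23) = -2.97*l^3 - 1.67*l^2 - 9.03*l - 3.1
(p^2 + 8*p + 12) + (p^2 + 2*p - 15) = 2*p^2 + 10*p - 3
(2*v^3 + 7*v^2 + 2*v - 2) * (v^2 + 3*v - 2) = 2*v^5 + 13*v^4 + 19*v^3 - 10*v^2 - 10*v + 4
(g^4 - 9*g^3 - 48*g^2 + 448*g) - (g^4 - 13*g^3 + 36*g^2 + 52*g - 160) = 4*g^3 - 84*g^2 + 396*g + 160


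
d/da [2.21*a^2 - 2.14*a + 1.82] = 4.42*a - 2.14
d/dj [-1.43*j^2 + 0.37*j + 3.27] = 0.37 - 2.86*j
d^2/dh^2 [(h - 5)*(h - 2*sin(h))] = 2*(h - 5)*sin(h) - 4*cos(h) + 2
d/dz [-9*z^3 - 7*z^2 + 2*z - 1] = -27*z^2 - 14*z + 2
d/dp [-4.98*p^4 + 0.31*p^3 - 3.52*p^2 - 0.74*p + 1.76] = -19.92*p^3 + 0.93*p^2 - 7.04*p - 0.74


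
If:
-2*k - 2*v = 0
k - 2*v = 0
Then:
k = 0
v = 0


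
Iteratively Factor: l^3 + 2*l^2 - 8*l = (l + 4)*(l^2 - 2*l) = l*(l + 4)*(l - 2)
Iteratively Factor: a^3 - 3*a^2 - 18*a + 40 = (a + 4)*(a^2 - 7*a + 10) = (a - 2)*(a + 4)*(a - 5)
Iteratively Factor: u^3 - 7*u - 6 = (u + 1)*(u^2 - u - 6) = (u - 3)*(u + 1)*(u + 2)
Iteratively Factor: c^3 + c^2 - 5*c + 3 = (c - 1)*(c^2 + 2*c - 3) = (c - 1)^2*(c + 3)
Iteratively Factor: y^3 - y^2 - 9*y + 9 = (y - 3)*(y^2 + 2*y - 3) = (y - 3)*(y - 1)*(y + 3)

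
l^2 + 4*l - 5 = (l - 1)*(l + 5)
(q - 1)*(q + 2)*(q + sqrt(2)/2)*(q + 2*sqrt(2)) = q^4 + q^3 + 5*sqrt(2)*q^3/2 + 5*sqrt(2)*q^2/2 - 5*sqrt(2)*q + 2*q - 4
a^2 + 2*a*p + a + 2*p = (a + 1)*(a + 2*p)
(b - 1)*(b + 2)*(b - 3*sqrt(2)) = b^3 - 3*sqrt(2)*b^2 + b^2 - 3*sqrt(2)*b - 2*b + 6*sqrt(2)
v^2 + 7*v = v*(v + 7)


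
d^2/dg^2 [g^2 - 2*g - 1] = 2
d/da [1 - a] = -1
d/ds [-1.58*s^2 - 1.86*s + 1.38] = -3.16*s - 1.86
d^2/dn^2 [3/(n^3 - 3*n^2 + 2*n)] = 6*(3*n*(1 - n)*(n^2 - 3*n + 2) + (3*n^2 - 6*n + 2)^2)/(n^3*(n^2 - 3*n + 2)^3)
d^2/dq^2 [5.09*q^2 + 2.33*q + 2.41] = 10.1800000000000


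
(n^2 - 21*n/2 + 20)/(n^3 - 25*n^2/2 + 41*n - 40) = 1/(n - 2)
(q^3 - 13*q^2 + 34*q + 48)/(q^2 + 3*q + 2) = (q^2 - 14*q + 48)/(q + 2)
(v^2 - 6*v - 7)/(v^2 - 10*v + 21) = (v + 1)/(v - 3)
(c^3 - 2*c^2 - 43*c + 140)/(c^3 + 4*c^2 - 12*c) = (c^3 - 2*c^2 - 43*c + 140)/(c*(c^2 + 4*c - 12))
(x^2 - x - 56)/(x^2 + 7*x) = (x - 8)/x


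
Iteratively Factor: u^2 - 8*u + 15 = (u - 5)*(u - 3)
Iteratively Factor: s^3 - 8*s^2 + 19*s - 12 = (s - 3)*(s^2 - 5*s + 4) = (s - 4)*(s - 3)*(s - 1)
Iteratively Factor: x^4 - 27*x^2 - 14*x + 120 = (x + 3)*(x^3 - 3*x^2 - 18*x + 40) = (x - 2)*(x + 3)*(x^2 - x - 20) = (x - 2)*(x + 3)*(x + 4)*(x - 5)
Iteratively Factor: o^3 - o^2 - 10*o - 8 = (o + 1)*(o^2 - 2*o - 8) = (o - 4)*(o + 1)*(o + 2)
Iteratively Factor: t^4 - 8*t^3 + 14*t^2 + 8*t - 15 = (t + 1)*(t^3 - 9*t^2 + 23*t - 15) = (t - 1)*(t + 1)*(t^2 - 8*t + 15) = (t - 5)*(t - 1)*(t + 1)*(t - 3)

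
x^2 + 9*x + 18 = (x + 3)*(x + 6)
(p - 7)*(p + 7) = p^2 - 49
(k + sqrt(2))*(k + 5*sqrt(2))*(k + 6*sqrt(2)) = k^3 + 12*sqrt(2)*k^2 + 82*k + 60*sqrt(2)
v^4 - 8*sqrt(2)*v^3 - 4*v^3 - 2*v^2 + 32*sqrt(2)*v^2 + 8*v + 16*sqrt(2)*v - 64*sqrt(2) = (v - 4)*(v - 8*sqrt(2))*(v - sqrt(2))*(v + sqrt(2))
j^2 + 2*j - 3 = (j - 1)*(j + 3)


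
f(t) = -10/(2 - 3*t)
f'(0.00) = -7.50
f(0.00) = -5.00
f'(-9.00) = -0.04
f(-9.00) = -0.34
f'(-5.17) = -0.10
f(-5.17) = -0.57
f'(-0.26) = -3.88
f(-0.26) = -3.60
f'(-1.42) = -0.77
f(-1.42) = -1.60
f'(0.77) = -312.17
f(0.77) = 32.26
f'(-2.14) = -0.42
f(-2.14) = -1.19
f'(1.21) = -11.29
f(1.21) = 6.13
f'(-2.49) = -0.33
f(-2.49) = -1.06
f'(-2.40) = -0.35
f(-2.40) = -1.09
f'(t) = -30/(2 - 3*t)^2 = -30/(3*t - 2)^2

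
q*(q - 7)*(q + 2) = q^3 - 5*q^2 - 14*q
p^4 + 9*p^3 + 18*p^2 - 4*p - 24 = (p - 1)*(p + 2)^2*(p + 6)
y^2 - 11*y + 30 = (y - 6)*(y - 5)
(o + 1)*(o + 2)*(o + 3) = o^3 + 6*o^2 + 11*o + 6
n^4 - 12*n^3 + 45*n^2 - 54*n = n*(n - 6)*(n - 3)^2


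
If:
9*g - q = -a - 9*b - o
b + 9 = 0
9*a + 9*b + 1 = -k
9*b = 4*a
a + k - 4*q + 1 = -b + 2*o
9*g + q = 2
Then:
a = -81/4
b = -9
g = -13/48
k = 1049/4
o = 865/8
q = 71/16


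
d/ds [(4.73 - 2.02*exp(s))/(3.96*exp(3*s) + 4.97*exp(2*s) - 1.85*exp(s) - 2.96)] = (15.9984*exp(3*s) - 46.153*exp(2*s) - 47.0162*exp(s) + 14.7297)*exp(s)/(15.6816*exp(6*s) + 39.3624*exp(5*s) + 10.0489*exp(4*s) - 41.8322*exp(3*s) - 25.9999*exp(2*s) + 10.952*exp(s) + 8.7616)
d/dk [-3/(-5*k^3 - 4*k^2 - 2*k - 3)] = 3*(-15*k^2 - 8*k - 2)/(5*k^3 + 4*k^2 + 2*k + 3)^2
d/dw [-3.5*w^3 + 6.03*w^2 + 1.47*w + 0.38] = -10.5*w^2 + 12.06*w + 1.47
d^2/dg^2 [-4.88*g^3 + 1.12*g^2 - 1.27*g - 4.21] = 2.24 - 29.28*g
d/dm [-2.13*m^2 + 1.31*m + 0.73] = 1.31 - 4.26*m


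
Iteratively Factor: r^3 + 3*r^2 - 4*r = (r - 1)*(r^2 + 4*r) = (r - 1)*(r + 4)*(r)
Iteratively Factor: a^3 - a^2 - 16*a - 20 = (a - 5)*(a^2 + 4*a + 4) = (a - 5)*(a + 2)*(a + 2)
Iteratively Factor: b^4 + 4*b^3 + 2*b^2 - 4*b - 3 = (b + 1)*(b^3 + 3*b^2 - b - 3) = (b + 1)^2*(b^2 + 2*b - 3) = (b + 1)^2*(b + 3)*(b - 1)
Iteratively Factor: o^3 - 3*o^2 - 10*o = (o + 2)*(o^2 - 5*o) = o*(o + 2)*(o - 5)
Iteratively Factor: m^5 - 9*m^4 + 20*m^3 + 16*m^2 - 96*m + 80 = (m - 2)*(m^4 - 7*m^3 + 6*m^2 + 28*m - 40) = (m - 2)*(m + 2)*(m^3 - 9*m^2 + 24*m - 20) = (m - 5)*(m - 2)*(m + 2)*(m^2 - 4*m + 4) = (m - 5)*(m - 2)^2*(m + 2)*(m - 2)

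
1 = 1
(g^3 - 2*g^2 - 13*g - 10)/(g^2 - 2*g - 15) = (g^2 + 3*g + 2)/(g + 3)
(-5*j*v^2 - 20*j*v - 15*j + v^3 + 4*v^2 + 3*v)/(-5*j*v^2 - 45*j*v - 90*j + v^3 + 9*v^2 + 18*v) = (v + 1)/(v + 6)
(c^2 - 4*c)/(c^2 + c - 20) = c/(c + 5)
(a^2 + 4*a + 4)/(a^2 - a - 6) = (a + 2)/(a - 3)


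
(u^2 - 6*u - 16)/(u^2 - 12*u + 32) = (u + 2)/(u - 4)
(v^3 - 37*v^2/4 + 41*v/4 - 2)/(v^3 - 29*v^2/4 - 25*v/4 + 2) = (v - 1)/(v + 1)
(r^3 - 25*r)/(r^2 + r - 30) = r*(r + 5)/(r + 6)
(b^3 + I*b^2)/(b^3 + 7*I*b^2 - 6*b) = b/(b + 6*I)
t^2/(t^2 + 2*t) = t/(t + 2)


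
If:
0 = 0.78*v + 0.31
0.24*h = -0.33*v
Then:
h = 0.55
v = -0.40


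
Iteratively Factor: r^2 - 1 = (r + 1)*(r - 1)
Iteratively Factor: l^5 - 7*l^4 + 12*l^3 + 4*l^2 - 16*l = (l - 4)*(l^4 - 3*l^3 + 4*l) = l*(l - 4)*(l^3 - 3*l^2 + 4) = l*(l - 4)*(l - 2)*(l^2 - l - 2) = l*(l - 4)*(l - 2)^2*(l + 1)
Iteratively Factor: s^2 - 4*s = (s)*(s - 4)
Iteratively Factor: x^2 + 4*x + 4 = (x + 2)*(x + 2)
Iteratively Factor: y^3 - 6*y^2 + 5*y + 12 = (y - 3)*(y^2 - 3*y - 4) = (y - 4)*(y - 3)*(y + 1)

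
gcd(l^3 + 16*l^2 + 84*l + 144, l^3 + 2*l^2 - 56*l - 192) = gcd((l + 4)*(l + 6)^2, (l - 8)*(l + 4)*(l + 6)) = l^2 + 10*l + 24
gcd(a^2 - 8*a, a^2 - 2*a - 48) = a - 8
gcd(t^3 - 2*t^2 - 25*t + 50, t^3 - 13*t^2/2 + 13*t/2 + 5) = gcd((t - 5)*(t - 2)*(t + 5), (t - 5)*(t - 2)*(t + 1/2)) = t^2 - 7*t + 10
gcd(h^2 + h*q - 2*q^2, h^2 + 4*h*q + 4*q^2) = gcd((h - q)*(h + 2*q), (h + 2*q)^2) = h + 2*q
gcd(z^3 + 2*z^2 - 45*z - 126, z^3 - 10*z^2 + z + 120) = z + 3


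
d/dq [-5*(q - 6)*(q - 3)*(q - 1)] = -15*q^2 + 100*q - 135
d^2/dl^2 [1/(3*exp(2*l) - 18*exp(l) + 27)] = (4*exp(l)/3 + 2)*exp(l)/(exp(4*l) - 12*exp(3*l) + 54*exp(2*l) - 108*exp(l) + 81)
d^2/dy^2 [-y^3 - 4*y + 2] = -6*y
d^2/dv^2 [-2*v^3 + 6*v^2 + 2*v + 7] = 12 - 12*v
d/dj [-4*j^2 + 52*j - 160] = 52 - 8*j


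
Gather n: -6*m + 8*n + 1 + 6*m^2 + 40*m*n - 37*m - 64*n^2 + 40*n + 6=6*m^2 - 43*m - 64*n^2 + n*(40*m + 48) + 7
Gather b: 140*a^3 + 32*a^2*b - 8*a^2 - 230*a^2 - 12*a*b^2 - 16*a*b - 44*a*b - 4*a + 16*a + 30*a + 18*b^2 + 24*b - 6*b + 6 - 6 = 140*a^3 - 238*a^2 + 42*a + b^2*(18 - 12*a) + b*(32*a^2 - 60*a + 18)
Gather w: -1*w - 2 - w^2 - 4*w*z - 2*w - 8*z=-w^2 + w*(-4*z - 3) - 8*z - 2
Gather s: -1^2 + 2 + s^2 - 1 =s^2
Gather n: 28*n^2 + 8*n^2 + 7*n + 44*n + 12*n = 36*n^2 + 63*n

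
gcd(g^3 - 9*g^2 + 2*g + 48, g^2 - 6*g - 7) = 1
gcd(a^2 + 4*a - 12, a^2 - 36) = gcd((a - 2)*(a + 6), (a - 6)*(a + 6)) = a + 6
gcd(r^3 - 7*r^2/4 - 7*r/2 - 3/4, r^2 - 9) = r - 3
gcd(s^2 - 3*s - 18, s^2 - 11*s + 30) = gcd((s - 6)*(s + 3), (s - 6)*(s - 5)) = s - 6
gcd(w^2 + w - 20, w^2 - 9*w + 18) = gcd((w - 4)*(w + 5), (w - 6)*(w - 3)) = 1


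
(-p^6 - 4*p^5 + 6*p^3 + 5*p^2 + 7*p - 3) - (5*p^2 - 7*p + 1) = -p^6 - 4*p^5 + 6*p^3 + 14*p - 4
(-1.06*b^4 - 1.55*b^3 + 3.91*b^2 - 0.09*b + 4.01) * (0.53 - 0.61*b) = 0.6466*b^5 + 0.3837*b^4 - 3.2066*b^3 + 2.1272*b^2 - 2.4938*b + 2.1253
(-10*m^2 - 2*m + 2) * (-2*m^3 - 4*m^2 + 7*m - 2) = 20*m^5 + 44*m^4 - 66*m^3 - 2*m^2 + 18*m - 4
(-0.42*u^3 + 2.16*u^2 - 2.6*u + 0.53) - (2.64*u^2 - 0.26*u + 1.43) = -0.42*u^3 - 0.48*u^2 - 2.34*u - 0.9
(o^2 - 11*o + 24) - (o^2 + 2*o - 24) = 48 - 13*o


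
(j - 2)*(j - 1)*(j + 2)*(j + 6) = j^4 + 5*j^3 - 10*j^2 - 20*j + 24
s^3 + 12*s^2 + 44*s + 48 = (s + 2)*(s + 4)*(s + 6)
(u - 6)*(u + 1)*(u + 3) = u^3 - 2*u^2 - 21*u - 18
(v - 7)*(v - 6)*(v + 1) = v^3 - 12*v^2 + 29*v + 42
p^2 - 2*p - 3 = (p - 3)*(p + 1)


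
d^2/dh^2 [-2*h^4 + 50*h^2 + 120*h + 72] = 100 - 24*h^2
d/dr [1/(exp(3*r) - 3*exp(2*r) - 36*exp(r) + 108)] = 3*(-exp(2*r) + 2*exp(r) + 12)*exp(r)/(exp(3*r) - 3*exp(2*r) - 36*exp(r) + 108)^2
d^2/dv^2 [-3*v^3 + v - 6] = -18*v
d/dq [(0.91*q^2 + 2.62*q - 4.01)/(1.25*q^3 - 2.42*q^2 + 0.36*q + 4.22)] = (-1.1375*q^4 - 6.55*q^3 + 21.7055*q^2 - 11.728*q + 12.5)/(1.5625*q^6 - 6.05*q^5 + 6.7564*q^4 + 8.8076*q^3 - 20.2952*q^2 + 3.0384*q + 17.8084)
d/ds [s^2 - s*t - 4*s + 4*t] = 2*s - t - 4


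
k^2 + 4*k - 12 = (k - 2)*(k + 6)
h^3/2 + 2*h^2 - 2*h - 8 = (h/2 + 1)*(h - 2)*(h + 4)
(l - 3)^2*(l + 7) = l^3 + l^2 - 33*l + 63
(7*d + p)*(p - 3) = 7*d*p - 21*d + p^2 - 3*p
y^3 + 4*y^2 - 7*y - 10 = (y - 2)*(y + 1)*(y + 5)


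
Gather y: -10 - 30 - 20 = -60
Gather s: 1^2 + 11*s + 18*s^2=18*s^2 + 11*s + 1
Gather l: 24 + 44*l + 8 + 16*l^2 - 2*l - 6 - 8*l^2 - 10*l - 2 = 8*l^2 + 32*l + 24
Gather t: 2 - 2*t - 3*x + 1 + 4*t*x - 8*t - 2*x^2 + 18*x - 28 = t*(4*x - 10) - 2*x^2 + 15*x - 25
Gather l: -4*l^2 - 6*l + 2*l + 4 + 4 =-4*l^2 - 4*l + 8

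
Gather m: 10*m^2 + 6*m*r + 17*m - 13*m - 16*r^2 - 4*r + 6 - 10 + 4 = 10*m^2 + m*(6*r + 4) - 16*r^2 - 4*r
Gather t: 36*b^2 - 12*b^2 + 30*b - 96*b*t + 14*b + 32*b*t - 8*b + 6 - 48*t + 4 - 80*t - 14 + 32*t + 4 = 24*b^2 + 36*b + t*(-64*b - 96)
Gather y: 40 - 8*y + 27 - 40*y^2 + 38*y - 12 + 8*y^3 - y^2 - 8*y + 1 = 8*y^3 - 41*y^2 + 22*y + 56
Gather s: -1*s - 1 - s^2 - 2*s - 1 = -s^2 - 3*s - 2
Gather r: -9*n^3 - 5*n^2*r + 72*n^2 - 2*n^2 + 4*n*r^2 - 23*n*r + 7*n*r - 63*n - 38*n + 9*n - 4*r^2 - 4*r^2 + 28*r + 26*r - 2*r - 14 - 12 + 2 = -9*n^3 + 70*n^2 - 92*n + r^2*(4*n - 8) + r*(-5*n^2 - 16*n + 52) - 24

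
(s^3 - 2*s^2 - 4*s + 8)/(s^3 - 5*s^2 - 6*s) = (-s^3 + 2*s^2 + 4*s - 8)/(s*(-s^2 + 5*s + 6))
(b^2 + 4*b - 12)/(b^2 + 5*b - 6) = (b - 2)/(b - 1)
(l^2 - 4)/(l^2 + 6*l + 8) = (l - 2)/(l + 4)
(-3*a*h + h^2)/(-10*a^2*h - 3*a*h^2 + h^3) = (3*a - h)/(10*a^2 + 3*a*h - h^2)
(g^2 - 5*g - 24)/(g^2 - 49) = (g^2 - 5*g - 24)/(g^2 - 49)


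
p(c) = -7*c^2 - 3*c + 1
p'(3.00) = -45.00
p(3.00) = -71.00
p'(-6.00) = 81.00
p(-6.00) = -233.00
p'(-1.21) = 13.94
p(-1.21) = -5.62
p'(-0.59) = 5.26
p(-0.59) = 0.33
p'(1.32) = -21.48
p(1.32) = -15.16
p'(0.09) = -4.26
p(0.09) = 0.67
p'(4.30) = -63.20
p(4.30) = -141.33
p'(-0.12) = -1.32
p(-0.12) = 1.26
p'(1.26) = -20.64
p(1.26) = -13.89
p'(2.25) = -34.50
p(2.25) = -41.19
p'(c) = -14*c - 3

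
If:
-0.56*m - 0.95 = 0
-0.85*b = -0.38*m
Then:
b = -0.76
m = -1.70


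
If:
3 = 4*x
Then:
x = 3/4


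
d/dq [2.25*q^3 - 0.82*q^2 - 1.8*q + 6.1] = 6.75*q^2 - 1.64*q - 1.8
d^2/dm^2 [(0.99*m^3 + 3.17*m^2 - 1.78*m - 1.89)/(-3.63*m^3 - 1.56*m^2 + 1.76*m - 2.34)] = (-72.329202*m^6 + 102.77982*m^5 + 338.726916*m^4 + 563.310852*m^3 - 132.394176*m^2 - 198.970668*m - 22.143384)/(47.832147*m^9 + 61.667892*m^8 - 43.072128*m^7 + 36.499086*m^6 + 100.389168*m^5 - 58.118112*m^4 + 15.629284*m^3 + 47.37096*m^2 - 28.911168*m + 12.812904)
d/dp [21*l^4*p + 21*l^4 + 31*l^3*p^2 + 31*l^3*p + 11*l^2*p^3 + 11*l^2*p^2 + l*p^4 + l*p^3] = l*(21*l^3 + 62*l^2*p + 31*l^2 + 33*l*p^2 + 22*l*p + 4*p^3 + 3*p^2)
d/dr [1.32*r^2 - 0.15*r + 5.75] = 2.64*r - 0.15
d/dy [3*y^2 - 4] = 6*y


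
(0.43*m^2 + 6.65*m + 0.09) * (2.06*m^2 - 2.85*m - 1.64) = 0.8858*m^4 + 12.4735*m^3 - 19.4723*m^2 - 11.1625*m - 0.1476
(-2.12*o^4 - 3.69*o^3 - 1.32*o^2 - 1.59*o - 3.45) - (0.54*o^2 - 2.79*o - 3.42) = -2.12*o^4 - 3.69*o^3 - 1.86*o^2 + 1.2*o - 0.0300000000000002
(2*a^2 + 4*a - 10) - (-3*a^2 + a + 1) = 5*a^2 + 3*a - 11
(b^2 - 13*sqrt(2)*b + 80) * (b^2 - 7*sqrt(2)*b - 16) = b^4 - 20*sqrt(2)*b^3 + 246*b^2 - 352*sqrt(2)*b - 1280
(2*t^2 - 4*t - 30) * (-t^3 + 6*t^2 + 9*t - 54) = -2*t^5 + 16*t^4 + 24*t^3 - 324*t^2 - 54*t + 1620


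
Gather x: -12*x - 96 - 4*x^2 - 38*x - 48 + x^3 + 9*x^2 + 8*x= x^3 + 5*x^2 - 42*x - 144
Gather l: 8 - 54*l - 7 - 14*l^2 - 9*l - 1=-14*l^2 - 63*l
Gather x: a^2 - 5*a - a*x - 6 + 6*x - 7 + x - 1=a^2 - 5*a + x*(7 - a) - 14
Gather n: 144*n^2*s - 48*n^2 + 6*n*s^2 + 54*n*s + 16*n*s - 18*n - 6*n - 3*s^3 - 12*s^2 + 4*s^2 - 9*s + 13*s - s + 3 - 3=n^2*(144*s - 48) + n*(6*s^2 + 70*s - 24) - 3*s^3 - 8*s^2 + 3*s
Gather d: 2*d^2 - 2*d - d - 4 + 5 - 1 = 2*d^2 - 3*d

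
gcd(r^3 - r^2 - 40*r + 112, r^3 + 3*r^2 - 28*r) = r^2 + 3*r - 28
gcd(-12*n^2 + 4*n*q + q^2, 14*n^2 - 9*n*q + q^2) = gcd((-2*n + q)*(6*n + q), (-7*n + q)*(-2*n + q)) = -2*n + q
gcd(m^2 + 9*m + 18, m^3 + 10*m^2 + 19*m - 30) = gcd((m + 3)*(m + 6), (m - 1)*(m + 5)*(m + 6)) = m + 6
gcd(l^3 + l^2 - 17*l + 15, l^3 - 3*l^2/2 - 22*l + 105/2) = l^2 + 2*l - 15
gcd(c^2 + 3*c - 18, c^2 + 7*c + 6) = c + 6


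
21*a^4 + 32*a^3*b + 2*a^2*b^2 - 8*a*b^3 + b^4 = (-7*a + b)*(-3*a + b)*(a + b)^2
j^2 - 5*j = j*(j - 5)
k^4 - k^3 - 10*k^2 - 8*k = k*(k - 4)*(k + 1)*(k + 2)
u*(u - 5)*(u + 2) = u^3 - 3*u^2 - 10*u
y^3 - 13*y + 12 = (y - 3)*(y - 1)*(y + 4)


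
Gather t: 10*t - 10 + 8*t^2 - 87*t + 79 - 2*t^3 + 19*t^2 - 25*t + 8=-2*t^3 + 27*t^2 - 102*t + 77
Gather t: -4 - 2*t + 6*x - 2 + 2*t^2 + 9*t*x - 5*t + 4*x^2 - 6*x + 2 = 2*t^2 + t*(9*x - 7) + 4*x^2 - 4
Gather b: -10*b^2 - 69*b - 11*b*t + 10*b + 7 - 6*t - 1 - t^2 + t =-10*b^2 + b*(-11*t - 59) - t^2 - 5*t + 6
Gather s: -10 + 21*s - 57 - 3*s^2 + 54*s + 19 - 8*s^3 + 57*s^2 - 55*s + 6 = -8*s^3 + 54*s^2 + 20*s - 42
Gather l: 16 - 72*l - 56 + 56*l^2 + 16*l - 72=56*l^2 - 56*l - 112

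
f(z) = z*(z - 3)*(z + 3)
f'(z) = z*(z - 3) + z*(z + 3) + (z - 3)*(z + 3)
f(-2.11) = 9.60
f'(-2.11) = 4.36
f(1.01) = -8.06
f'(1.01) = -5.94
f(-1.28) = 9.42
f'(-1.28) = -4.08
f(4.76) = 65.01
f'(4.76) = 58.97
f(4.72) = 62.67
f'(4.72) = 57.84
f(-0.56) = 4.86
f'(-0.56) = -8.06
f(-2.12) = 9.55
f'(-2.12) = 4.48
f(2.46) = -7.25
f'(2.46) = 9.15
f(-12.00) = -1620.00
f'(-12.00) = 423.00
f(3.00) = 0.00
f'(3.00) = 18.00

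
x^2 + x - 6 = (x - 2)*(x + 3)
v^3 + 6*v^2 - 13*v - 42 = (v - 3)*(v + 2)*(v + 7)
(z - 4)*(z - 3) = z^2 - 7*z + 12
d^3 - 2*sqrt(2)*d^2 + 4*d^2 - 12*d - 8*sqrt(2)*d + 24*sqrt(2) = (d - 2)*(d + 6)*(d - 2*sqrt(2))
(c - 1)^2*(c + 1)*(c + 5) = c^4 + 4*c^3 - 6*c^2 - 4*c + 5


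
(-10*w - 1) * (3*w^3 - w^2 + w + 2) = -30*w^4 + 7*w^3 - 9*w^2 - 21*w - 2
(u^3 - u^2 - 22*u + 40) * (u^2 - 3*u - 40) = u^5 - 4*u^4 - 59*u^3 + 146*u^2 + 760*u - 1600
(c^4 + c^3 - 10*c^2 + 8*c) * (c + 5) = c^5 + 6*c^4 - 5*c^3 - 42*c^2 + 40*c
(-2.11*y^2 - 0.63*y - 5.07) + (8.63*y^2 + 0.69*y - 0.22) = 6.52*y^2 + 0.0599999999999999*y - 5.29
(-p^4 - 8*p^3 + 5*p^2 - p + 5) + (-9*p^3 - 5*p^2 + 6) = -p^4 - 17*p^3 - p + 11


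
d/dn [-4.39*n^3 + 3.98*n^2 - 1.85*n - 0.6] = -13.17*n^2 + 7.96*n - 1.85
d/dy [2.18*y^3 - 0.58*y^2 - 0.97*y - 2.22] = 6.54*y^2 - 1.16*y - 0.97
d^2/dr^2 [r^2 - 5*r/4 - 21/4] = 2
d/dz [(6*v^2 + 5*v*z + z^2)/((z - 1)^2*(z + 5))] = ((5*v + 2*z)*(z - 1)*(z + 5) - (z - 1)*(6*v^2 + 5*v*z + z^2) - 2*(z + 5)*(6*v^2 + 5*v*z + z^2))/((z - 1)^3*(z + 5)^2)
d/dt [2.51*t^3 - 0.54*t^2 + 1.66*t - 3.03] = 7.53*t^2 - 1.08*t + 1.66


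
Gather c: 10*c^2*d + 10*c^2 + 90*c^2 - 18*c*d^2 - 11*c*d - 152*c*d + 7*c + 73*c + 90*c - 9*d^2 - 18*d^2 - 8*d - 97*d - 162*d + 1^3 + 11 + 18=c^2*(10*d + 100) + c*(-18*d^2 - 163*d + 170) - 27*d^2 - 267*d + 30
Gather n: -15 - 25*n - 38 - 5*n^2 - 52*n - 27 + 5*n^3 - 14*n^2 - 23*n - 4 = 5*n^3 - 19*n^2 - 100*n - 84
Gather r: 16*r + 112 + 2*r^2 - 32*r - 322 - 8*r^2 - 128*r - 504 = -6*r^2 - 144*r - 714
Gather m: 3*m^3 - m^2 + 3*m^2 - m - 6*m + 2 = 3*m^3 + 2*m^2 - 7*m + 2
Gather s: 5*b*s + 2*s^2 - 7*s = 2*s^2 + s*(5*b - 7)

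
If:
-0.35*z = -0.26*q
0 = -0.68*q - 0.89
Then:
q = -1.31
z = -0.97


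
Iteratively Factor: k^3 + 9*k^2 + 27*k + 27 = (k + 3)*(k^2 + 6*k + 9) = (k + 3)^2*(k + 3)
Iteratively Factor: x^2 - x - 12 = (x + 3)*(x - 4)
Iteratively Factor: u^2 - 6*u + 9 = (u - 3)*(u - 3)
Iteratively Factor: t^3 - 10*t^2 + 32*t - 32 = (t - 4)*(t^2 - 6*t + 8) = (t - 4)*(t - 2)*(t - 4)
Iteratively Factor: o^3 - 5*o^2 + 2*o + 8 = (o - 4)*(o^2 - o - 2) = (o - 4)*(o + 1)*(o - 2)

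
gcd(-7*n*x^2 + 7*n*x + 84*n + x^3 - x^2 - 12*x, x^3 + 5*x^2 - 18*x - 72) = x^2 - x - 12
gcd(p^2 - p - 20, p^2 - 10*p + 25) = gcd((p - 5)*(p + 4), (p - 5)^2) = p - 5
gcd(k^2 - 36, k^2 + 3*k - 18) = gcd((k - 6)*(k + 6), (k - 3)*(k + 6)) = k + 6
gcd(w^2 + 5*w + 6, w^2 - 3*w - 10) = w + 2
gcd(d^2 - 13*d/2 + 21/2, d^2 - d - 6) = d - 3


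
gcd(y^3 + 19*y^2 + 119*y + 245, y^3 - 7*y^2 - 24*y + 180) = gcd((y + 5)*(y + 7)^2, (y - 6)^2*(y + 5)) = y + 5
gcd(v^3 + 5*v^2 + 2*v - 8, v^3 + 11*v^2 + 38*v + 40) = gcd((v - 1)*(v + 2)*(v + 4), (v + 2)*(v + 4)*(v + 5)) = v^2 + 6*v + 8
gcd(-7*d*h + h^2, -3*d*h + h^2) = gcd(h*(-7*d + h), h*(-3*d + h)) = h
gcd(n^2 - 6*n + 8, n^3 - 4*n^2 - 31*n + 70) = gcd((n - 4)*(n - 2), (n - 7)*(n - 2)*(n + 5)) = n - 2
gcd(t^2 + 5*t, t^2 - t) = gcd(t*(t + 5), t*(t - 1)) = t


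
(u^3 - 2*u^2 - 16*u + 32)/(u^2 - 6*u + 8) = u + 4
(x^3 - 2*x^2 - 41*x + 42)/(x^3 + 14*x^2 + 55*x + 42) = (x^2 - 8*x + 7)/(x^2 + 8*x + 7)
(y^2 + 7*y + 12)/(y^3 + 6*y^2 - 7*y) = (y^2 + 7*y + 12)/(y*(y^2 + 6*y - 7))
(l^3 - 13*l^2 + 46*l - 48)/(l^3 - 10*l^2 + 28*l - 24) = (l^2 - 11*l + 24)/(l^2 - 8*l + 12)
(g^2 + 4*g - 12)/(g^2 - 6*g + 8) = (g + 6)/(g - 4)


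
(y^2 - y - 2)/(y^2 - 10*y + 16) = (y + 1)/(y - 8)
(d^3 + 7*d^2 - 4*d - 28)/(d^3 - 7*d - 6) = (d^2 + 5*d - 14)/(d^2 - 2*d - 3)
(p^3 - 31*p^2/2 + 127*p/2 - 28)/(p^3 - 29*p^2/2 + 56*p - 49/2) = (p - 8)/(p - 7)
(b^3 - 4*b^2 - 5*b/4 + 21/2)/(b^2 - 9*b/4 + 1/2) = (4*b^2 - 8*b - 21)/(4*b - 1)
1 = 1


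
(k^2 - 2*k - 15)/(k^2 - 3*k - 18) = (k - 5)/(k - 6)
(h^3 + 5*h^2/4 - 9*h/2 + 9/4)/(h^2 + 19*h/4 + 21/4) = (4*h^2 - 7*h + 3)/(4*h + 7)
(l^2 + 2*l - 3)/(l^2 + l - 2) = (l + 3)/(l + 2)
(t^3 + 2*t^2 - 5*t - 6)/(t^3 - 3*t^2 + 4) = (t + 3)/(t - 2)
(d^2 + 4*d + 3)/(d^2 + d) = (d + 3)/d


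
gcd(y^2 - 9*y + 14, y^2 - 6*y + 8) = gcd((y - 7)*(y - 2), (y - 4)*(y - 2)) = y - 2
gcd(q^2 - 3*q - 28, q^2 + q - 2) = 1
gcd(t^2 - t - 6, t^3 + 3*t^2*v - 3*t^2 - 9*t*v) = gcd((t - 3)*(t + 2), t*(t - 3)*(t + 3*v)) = t - 3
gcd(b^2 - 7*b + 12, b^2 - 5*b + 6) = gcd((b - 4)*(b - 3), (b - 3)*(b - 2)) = b - 3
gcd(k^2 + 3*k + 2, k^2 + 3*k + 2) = k^2 + 3*k + 2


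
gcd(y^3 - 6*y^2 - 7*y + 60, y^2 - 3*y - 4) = y - 4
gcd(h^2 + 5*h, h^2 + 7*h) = h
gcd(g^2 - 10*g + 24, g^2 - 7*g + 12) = g - 4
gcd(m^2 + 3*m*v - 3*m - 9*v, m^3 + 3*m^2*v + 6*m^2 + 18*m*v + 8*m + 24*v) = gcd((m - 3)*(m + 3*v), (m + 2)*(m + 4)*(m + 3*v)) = m + 3*v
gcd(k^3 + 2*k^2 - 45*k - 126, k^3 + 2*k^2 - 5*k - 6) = k + 3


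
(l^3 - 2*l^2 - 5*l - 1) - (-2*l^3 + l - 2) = 3*l^3 - 2*l^2 - 6*l + 1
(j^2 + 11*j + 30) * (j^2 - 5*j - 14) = j^4 + 6*j^3 - 39*j^2 - 304*j - 420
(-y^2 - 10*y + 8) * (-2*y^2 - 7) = 2*y^4 + 20*y^3 - 9*y^2 + 70*y - 56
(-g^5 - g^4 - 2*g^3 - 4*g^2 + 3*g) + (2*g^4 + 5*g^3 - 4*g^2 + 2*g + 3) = -g^5 + g^4 + 3*g^3 - 8*g^2 + 5*g + 3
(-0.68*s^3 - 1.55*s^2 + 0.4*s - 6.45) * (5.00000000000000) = -3.4*s^3 - 7.75*s^2 + 2.0*s - 32.25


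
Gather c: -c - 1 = -c - 1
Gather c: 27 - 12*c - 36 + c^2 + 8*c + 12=c^2 - 4*c + 3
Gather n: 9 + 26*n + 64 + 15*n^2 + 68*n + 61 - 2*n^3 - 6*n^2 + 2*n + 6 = -2*n^3 + 9*n^2 + 96*n + 140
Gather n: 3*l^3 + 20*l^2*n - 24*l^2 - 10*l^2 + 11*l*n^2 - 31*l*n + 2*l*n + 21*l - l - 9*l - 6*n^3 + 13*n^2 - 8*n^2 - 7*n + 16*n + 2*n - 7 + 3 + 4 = 3*l^3 - 34*l^2 + 11*l - 6*n^3 + n^2*(11*l + 5) + n*(20*l^2 - 29*l + 11)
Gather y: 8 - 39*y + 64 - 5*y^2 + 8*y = -5*y^2 - 31*y + 72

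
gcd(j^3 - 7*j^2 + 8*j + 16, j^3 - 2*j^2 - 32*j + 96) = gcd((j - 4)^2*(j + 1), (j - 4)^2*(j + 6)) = j^2 - 8*j + 16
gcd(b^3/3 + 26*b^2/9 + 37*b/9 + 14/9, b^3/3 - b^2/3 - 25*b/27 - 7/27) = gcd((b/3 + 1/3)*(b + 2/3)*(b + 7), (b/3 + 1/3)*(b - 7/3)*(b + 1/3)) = b + 1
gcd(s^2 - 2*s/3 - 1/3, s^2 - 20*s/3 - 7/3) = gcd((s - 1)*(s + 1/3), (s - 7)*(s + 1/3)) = s + 1/3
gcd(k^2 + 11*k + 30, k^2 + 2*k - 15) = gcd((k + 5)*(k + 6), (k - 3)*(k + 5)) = k + 5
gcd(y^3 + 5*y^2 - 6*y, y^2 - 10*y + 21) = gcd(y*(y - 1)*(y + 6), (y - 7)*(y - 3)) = 1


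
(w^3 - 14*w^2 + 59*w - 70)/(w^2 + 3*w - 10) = (w^2 - 12*w + 35)/(w + 5)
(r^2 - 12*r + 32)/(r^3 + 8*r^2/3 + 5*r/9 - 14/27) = 27*(r^2 - 12*r + 32)/(27*r^3 + 72*r^2 + 15*r - 14)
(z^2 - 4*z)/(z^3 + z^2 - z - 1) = z*(z - 4)/(z^3 + z^2 - z - 1)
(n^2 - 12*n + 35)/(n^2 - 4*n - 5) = (n - 7)/(n + 1)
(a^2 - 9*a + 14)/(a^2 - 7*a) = (a - 2)/a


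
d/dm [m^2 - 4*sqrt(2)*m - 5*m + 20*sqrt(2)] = 2*m - 4*sqrt(2) - 5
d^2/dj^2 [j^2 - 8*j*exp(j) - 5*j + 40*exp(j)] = -8*j*exp(j) + 24*exp(j) + 2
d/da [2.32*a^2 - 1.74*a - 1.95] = 4.64*a - 1.74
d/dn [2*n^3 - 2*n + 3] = 6*n^2 - 2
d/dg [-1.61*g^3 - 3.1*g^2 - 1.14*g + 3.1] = -4.83*g^2 - 6.2*g - 1.14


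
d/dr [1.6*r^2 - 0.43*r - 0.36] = 3.2*r - 0.43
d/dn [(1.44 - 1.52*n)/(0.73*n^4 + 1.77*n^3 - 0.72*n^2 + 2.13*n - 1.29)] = (3.3288*n^4 + 1.176*n^3 - 8.7408*n^2 + 2.0736*n - 1.1064)/(0.5329*n^8 + 2.5842*n^7 + 2.0817*n^6 + 0.561*n^5 + 6.1752*n^4 - 7.6338*n^3 + 6.3945*n^2 - 5.4954*n + 1.6641)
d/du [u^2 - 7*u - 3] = 2*u - 7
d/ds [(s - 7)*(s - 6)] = 2*s - 13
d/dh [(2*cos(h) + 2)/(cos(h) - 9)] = 20*sin(h)/(cos(h) - 9)^2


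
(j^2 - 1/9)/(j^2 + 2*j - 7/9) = (3*j + 1)/(3*j + 7)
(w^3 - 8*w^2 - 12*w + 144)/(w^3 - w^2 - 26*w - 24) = (w - 6)/(w + 1)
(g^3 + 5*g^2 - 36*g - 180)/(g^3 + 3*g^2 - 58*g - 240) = (g - 6)/(g - 8)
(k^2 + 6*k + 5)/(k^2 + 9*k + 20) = (k + 1)/(k + 4)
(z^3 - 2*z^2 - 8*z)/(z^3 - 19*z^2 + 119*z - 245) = z*(z^2 - 2*z - 8)/(z^3 - 19*z^2 + 119*z - 245)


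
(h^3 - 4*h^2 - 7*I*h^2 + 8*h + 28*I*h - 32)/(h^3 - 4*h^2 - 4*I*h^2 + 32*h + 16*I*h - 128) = (h + I)/(h + 4*I)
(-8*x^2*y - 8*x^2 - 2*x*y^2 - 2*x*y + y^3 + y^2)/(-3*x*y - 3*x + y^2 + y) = (8*x^2 + 2*x*y - y^2)/(3*x - y)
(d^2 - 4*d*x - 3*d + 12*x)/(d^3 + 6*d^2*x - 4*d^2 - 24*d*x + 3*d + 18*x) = (d - 4*x)/(d^2 + 6*d*x - d - 6*x)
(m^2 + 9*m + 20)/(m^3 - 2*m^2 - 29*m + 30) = (m + 4)/(m^2 - 7*m + 6)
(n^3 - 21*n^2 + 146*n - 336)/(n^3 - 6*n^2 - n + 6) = (n^2 - 15*n + 56)/(n^2 - 1)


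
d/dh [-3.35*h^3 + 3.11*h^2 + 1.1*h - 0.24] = -10.05*h^2 + 6.22*h + 1.1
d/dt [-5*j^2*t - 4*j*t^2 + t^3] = -5*j^2 - 8*j*t + 3*t^2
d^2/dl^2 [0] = 0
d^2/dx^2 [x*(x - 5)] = 2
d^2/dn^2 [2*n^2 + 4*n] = 4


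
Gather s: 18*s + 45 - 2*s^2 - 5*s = -2*s^2 + 13*s + 45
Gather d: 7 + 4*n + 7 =4*n + 14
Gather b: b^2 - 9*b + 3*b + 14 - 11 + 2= b^2 - 6*b + 5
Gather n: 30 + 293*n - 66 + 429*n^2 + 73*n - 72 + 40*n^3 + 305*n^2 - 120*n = 40*n^3 + 734*n^2 + 246*n - 108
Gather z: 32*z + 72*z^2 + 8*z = 72*z^2 + 40*z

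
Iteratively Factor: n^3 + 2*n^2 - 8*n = (n - 2)*(n^2 + 4*n) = n*(n - 2)*(n + 4)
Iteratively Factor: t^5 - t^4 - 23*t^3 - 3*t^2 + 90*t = (t - 2)*(t^4 + t^3 - 21*t^2 - 45*t) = t*(t - 2)*(t^3 + t^2 - 21*t - 45) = t*(t - 2)*(t + 3)*(t^2 - 2*t - 15) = t*(t - 2)*(t + 3)^2*(t - 5)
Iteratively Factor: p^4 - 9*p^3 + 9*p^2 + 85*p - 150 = (p - 5)*(p^3 - 4*p^2 - 11*p + 30) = (p - 5)^2*(p^2 + p - 6) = (p - 5)^2*(p + 3)*(p - 2)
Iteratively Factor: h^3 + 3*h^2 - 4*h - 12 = (h + 2)*(h^2 + h - 6) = (h - 2)*(h + 2)*(h + 3)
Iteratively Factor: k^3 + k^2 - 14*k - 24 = (k - 4)*(k^2 + 5*k + 6) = (k - 4)*(k + 3)*(k + 2)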